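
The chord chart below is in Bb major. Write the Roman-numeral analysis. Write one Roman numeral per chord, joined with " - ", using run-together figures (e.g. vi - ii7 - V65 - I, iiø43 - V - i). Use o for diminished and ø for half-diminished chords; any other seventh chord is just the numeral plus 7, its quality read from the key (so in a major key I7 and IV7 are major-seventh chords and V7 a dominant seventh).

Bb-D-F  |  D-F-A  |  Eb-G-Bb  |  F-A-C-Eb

Bb-D-F has root Bb, degree 1 in Bb major, so I.
D-F-A: minor triad on D = scale degree 3 → iii.
Eb-G-Bb: root Eb is the subdominant; major triad there is IV.
F-A-C-Eb: root F is the dominant; dominant seventh chord there is V7.

I - iii - IV - V7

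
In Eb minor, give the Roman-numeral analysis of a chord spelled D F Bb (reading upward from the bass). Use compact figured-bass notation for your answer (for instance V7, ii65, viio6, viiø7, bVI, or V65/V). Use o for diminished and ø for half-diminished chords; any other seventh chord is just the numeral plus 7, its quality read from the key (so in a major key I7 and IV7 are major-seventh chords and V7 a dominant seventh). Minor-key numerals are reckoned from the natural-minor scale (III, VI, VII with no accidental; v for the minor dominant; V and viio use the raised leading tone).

V6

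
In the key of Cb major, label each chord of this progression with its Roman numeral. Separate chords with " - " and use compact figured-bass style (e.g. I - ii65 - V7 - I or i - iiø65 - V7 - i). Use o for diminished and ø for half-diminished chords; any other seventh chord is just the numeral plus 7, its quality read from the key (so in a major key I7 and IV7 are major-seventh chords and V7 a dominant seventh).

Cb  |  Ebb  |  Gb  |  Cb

I - bIII - V - I

Cb: root Cb is the tonic; major triad there is I.
Ebb: Ebb with this quality isn't in the key; it's bIII, borrowed from the parallel minor.
Gb: root Gb is the dominant; major triad there is V.
Cb has root Cb, degree 1 in Cb major, so I.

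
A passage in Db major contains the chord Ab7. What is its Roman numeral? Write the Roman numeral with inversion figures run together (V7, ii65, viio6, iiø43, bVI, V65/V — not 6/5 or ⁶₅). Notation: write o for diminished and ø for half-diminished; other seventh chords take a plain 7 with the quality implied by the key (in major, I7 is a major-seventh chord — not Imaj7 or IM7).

V7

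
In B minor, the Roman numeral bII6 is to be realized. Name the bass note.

E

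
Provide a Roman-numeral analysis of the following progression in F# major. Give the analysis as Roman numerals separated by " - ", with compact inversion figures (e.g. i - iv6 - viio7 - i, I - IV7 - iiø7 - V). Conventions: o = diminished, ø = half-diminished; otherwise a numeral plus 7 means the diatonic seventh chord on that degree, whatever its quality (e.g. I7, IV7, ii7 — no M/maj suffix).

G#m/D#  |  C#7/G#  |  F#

G#m/D#: root G# is the supertonic; minor triad there is ii64.
C#7/G#: root C# is the dominant; dominant seventh chord there is V43.
F#: root F# is the tonic; major triad there is I.

ii64 - V43 - I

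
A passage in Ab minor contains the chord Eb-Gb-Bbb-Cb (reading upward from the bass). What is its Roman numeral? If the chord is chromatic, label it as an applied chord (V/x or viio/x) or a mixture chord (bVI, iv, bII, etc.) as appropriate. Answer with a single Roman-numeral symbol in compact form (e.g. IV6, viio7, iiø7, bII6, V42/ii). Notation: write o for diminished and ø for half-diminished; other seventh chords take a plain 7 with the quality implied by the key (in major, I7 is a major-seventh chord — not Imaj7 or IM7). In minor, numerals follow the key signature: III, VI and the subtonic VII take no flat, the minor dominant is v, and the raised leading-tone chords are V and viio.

V65/VI

Stacked in thirds the chord is Cb-Eb-Gb-Bbb: a dominant seventh chord on Cb.
Cb is not a diatonic chord root with this quality in Ab minor, but it lies a perfect fifth above Fb (VI), so the chord functions as an applied dominant of VI.
With Eb in the bass the chord is in first inversion, so the figured bass is 65.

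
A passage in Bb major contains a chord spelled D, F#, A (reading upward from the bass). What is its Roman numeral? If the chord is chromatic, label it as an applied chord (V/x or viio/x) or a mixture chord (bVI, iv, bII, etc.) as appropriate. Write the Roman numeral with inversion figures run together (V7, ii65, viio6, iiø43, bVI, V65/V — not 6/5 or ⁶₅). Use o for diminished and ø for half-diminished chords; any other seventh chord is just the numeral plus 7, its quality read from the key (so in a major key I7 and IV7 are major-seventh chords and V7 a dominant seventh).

The pitches D-F#-A form a major triad rooted on D.
D is not a diatonic chord root with this quality in Bb major, but it lies a perfect fifth above G (vi), so the chord functions as an applied dominant of vi.

V/vi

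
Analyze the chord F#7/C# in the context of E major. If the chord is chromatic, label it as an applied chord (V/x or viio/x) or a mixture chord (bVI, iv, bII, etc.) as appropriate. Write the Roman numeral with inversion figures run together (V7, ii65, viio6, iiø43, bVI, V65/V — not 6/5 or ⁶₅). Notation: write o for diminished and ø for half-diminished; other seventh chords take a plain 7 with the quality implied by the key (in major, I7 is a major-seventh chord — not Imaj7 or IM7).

V43/V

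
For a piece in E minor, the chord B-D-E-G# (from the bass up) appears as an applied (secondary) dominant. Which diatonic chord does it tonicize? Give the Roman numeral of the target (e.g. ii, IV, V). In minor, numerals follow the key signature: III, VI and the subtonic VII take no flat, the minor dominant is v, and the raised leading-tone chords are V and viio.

The chord is a dominant seventh chord on E.
A dominant resolves down a perfect fifth: E → A. In E minor, A is scale degree 4, i.e. iv.

iv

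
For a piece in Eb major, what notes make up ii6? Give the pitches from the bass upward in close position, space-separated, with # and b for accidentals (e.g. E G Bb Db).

The numeral's case and figure indicate a minor triad. In Eb major its root, scale degree 2, is F.
Stacking thirds from F gives F-Ab-C.
The figured bass 6 indicates first inversion, placing the third (Ab) in the bass: Ab-C-F.

Ab C F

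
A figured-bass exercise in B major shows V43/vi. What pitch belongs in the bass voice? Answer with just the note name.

A#

The applied chord V43/vi is rooted on D#: D#-F##-A#-C#.
The figure 43 means second inversion — the fifth is in the bass.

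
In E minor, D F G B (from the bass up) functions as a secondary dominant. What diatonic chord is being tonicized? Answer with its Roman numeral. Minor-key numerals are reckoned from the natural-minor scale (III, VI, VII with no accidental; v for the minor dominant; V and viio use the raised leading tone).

VI

The chord is a dominant seventh chord on G.
A dominant resolves down a perfect fifth: G → C. In E minor, C is scale degree 6, i.e. VI.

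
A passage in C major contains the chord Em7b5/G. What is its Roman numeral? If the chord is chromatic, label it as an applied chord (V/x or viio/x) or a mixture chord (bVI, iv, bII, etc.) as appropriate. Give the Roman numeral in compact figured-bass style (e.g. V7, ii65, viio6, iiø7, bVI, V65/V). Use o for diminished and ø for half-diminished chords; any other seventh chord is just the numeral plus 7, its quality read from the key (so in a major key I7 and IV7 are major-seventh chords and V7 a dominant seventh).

viiø65/IV

The pitches E-G-Bb-D form a half-diminished seventh chord rooted on E.
E sits a half step below F (IV in C major); a diminished chord there is the applied leading-tone chord of IV.
With G in the bass the chord is in first inversion, so the figured bass is 65.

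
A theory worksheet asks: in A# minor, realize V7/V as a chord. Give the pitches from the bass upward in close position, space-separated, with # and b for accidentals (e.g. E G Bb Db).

B# D## F## A#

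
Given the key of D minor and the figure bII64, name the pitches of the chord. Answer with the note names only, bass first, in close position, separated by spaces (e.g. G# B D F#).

Scale degree 2 in D minor is E; lowering it a half step gives Eb. bII64 is the Neapolitan chord — a major triad on the lowered second degree.
So the chord is Eb-G-Bb.
With the 64 figure the chord is in second inversion; from the bass Bb upward in close position it reads Bb-Eb-G.

Bb Eb G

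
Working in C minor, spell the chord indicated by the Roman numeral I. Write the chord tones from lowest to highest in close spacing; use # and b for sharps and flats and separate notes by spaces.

Scale degree 1 in C minor is C; here the chord built on it is altered to a major triad. I is the major tonic (Picardy third), borrowed from the parallel major.
So the chord is C-E-G, a major triad.

C E G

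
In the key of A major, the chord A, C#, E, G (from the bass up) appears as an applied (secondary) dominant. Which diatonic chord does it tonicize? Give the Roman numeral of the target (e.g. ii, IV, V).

The chord is a dominant seventh chord on A.
A dominant resolves down a perfect fifth: A → D. In A major, D is scale degree 4, i.e. IV.

IV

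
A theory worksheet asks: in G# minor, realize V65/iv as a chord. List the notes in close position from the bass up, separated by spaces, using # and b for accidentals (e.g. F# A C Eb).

V65/iv is a secondary dominant — the dominant seventh of iv. iv in G# minor is C#, so the applied chord's root is G#, a perfect fifth above.
Building a dominant seventh chord on G# gives G#-B#-D#-F#.
The figured bass 65 indicates first inversion, placing the third (B#) in the bass: B#-D#-F#-G#.

B# D# F# G#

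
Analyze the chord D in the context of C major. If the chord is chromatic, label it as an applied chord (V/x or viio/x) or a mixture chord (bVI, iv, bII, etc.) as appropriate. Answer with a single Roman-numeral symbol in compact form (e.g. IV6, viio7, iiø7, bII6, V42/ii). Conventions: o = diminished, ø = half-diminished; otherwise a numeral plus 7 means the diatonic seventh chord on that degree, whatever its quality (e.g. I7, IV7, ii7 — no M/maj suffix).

V/V

The pitches D-F#-A form a major triad rooted on D.
D is not a diatonic chord root with this quality in C major, but it lies a perfect fifth above G (V), so the chord functions as an applied dominant of V.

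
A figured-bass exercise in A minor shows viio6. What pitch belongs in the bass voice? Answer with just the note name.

B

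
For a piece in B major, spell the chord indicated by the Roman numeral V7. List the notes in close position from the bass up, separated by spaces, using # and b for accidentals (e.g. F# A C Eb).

F# A# C# E

In B major, scale degree 5 is F#, and the diatonic chord built there is a dominant seventh chord.
Stacking thirds from F# gives F#-A#-C#-E.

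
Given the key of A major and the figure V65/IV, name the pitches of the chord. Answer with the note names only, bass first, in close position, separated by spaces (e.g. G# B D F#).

C# E G A

V65/IV is a secondary dominant — the dominant seventh of IV. IV in A major is D, so the applied chord's root is A, a perfect fifth above.
Building a dominant seventh chord on A gives A-C#-E-G.
The figured bass 65 indicates first inversion, placing the third (C#) in the bass: C#-E-G-A.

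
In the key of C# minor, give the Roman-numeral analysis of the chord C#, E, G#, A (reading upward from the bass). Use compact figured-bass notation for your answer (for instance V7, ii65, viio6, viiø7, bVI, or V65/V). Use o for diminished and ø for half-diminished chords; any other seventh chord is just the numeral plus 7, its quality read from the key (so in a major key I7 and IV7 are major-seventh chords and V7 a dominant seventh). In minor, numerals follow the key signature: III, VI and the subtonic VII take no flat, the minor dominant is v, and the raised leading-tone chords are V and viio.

VI65

Stacked in thirds the chord is A-C#-E-G#: a major seventh chord on A.
A is scale degree 6 in C# minor, and a major seventh chord on that degree is written VI7.
With C# in the bass the chord is in first inversion, so the figured bass is 65.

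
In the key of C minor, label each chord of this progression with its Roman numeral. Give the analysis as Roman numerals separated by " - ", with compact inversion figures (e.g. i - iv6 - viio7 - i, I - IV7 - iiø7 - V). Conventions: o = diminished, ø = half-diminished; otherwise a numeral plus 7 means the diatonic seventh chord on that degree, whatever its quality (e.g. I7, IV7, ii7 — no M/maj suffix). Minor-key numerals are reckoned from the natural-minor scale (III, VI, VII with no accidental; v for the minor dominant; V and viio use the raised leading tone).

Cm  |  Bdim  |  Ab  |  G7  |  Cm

i - viio - VI - V7 - i

Cm: root C is the tonic; minor triad there is i.
Bdim: diminished triad on B = scale degree 7 → viio.
Ab has root Ab, degree 6 in C minor, so VI.
G7 has root G, degree 5 in C minor, so V7.
Cm has root C, degree 1 in C minor, so i.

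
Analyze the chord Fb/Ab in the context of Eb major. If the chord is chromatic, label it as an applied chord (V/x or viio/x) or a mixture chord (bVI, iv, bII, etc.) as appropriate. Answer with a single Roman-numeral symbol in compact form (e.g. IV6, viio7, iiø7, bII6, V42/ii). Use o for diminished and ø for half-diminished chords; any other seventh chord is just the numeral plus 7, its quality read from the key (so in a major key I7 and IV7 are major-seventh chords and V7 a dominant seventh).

bII6

The pitches Fb-Ab-Cb form a major triad rooted on Fb.
Fb is the lowered second degree of Eb major (diatonic 2 would be F). This is the Neapolitan sixth — a major triad on the lowered second degree, here in its customary first inversion.
With Ab in the bass the chord is in first inversion, so the figured bass is 6.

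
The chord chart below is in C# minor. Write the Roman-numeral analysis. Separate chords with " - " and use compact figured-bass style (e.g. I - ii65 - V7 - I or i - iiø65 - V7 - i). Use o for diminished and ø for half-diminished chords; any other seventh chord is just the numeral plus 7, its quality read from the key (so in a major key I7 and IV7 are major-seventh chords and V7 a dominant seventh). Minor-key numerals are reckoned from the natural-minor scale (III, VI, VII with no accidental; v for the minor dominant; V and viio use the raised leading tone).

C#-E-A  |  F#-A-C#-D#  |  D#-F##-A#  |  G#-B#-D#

C#-E-A: major triad on A = scale degree 6 → VI6.
F#-A-C#-D# has root D#, degree 2 in C# minor, so iiø65.
D#-F##-A#: chromatic; D# is V of V, so V/V.
G#-B#-D# has root G#, degree 5 in C# minor, so V.

VI6 - iiø65 - V/V - V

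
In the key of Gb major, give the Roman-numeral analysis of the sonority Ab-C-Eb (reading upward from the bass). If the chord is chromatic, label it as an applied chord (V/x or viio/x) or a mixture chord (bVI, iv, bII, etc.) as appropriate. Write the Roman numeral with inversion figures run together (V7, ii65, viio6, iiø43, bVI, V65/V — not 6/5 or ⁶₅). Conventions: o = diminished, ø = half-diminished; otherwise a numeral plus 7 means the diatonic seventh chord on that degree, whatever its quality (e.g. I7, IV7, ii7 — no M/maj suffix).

The pitches Ab-C-Eb form a major triad rooted on Ab.
Ab is not a diatonic chord root with this quality in Gb major, but it lies a perfect fifth above Db (V), so the chord functions as an applied dominant of V.

V/V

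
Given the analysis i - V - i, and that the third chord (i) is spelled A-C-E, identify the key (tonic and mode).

The chord Am is a minor triad rooted on A; its label is i.
If A is scale degree 1 and the mode makes that degree carry a minor triad, the tonic is A and the mode is minor.

A minor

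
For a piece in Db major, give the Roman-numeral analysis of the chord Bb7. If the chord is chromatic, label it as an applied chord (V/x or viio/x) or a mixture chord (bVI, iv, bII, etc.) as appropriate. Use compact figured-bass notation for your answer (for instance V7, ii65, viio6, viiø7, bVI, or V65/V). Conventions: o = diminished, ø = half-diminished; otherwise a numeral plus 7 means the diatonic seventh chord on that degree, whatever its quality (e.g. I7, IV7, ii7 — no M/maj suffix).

The pitches Bb-D-F-Ab form a dominant seventh chord rooted on Bb.
Bb is not a diatonic chord root with this quality in Db major, but it lies a perfect fifth above Eb (ii), so the chord functions as an applied dominant of ii.

V7/ii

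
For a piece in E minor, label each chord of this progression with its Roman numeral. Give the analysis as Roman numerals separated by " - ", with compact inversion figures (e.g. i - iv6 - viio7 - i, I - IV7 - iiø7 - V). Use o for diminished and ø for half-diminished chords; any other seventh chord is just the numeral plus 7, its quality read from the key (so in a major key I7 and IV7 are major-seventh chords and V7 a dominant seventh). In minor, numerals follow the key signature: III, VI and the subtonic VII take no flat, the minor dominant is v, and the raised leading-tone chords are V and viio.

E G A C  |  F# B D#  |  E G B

E-G-A-C has root A, degree 4 in E minor, so iv43.
F#-B-D# has root B, degree 5 in E minor, so V64.
E-G-B: minor triad on E = scale degree 1 → i.

iv43 - V64 - i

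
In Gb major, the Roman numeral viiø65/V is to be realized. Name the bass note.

Eb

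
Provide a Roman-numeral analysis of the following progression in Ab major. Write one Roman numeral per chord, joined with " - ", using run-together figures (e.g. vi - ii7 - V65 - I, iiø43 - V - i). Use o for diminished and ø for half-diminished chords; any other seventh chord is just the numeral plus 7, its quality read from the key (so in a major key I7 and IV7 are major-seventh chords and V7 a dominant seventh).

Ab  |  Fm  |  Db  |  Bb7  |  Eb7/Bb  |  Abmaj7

Ab: major triad on Ab = scale degree 1 → I.
Fm: minor triad on F = scale degree 6 → vi.
Db: major triad on Db = scale degree 4 → IV.
Bb7: chromatic; Bb is V of V, so V7/V.
Eb7/Bb has root Eb, degree 5 in Ab major, so V43.
Abmaj7: root Ab is the tonic; major seventh chord there is I7.

I - vi - IV - V7/V - V43 - I7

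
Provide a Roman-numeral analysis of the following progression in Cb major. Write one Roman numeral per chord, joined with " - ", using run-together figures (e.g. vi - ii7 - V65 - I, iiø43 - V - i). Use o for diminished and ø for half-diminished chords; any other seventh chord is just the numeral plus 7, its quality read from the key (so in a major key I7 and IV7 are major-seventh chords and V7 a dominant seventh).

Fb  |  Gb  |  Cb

IV - V - I

Fb: major triad on Fb = scale degree 4 → IV.
Gb: major triad on Gb = scale degree 5 → V.
Cb: root Cb is the tonic; major triad there is I.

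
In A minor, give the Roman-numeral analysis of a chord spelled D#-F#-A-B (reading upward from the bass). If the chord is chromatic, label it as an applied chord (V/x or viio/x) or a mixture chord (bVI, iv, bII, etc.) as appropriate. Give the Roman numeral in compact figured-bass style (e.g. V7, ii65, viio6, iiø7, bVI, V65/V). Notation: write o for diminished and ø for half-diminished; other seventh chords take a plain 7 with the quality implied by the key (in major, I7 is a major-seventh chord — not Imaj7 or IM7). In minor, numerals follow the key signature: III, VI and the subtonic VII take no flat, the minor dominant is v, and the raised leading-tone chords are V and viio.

V65/V

The pitches B-D#-F#-A form a dominant seventh chord rooted on B.
B is not a diatonic chord root with this quality in A minor, but it lies a perfect fifth above E (V), so the chord functions as an applied dominant of V.
With D# in the bass the chord is in first inversion, so the figured bass is 65.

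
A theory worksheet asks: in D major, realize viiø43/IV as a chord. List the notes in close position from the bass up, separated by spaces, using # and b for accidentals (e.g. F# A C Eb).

C E F# A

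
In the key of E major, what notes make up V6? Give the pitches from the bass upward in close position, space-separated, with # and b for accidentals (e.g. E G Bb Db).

D# F# B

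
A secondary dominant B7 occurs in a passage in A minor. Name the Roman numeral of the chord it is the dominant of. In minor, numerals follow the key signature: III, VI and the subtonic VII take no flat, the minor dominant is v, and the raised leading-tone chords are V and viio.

V

The chord is a dominant seventh chord on B.
A dominant resolves down a perfect fifth: B → E. In A minor, E is scale degree 5, i.e. V.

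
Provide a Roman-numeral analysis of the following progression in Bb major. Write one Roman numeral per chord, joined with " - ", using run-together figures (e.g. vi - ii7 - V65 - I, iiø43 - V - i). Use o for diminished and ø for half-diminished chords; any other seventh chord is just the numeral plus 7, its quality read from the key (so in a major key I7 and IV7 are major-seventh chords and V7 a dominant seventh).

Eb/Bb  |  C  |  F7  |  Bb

Eb/Bb: root Eb is the subdominant; major triad there is IV64.
C is the secondary dominant of V (major triad on C): V/V.
F7: dominant seventh chord on F = scale degree 5 → V7.
Bb: root Bb is the tonic; major triad there is I.

IV64 - V/V - V7 - I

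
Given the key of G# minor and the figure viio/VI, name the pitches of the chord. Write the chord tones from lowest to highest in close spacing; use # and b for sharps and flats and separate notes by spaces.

D# F# A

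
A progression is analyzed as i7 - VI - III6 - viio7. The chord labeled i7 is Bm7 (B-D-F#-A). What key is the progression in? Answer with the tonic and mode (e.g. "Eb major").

B minor

i7 is given as B-D-F#-A — a minor seventh chord with root B.
If B is scale degree 1 and the mode makes that degree carry a minor seventh chord, the tonic is B and the mode is minor.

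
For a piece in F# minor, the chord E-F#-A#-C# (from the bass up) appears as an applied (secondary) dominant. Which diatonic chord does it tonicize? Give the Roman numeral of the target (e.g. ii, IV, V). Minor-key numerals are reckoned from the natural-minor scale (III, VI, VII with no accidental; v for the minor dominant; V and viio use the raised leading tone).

The chord is a dominant seventh chord on F#.
A dominant resolves down a perfect fifth: F# → B. In F# minor, B is scale degree 4, i.e. iv.

iv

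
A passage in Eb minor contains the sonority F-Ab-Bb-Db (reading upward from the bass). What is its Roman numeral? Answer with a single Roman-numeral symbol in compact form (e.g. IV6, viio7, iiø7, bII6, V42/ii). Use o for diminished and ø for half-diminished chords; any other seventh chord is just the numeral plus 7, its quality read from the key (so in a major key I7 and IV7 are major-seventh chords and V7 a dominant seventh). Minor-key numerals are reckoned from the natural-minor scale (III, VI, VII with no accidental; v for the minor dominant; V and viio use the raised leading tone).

Stacked in thirds the chord is Bb-Db-F-Ab: a minor seventh chord on Bb.
Bb is scale degree 5 in Eb minor, and a minor seventh chord on that degree is written v7.
With F in the bass the chord is in second inversion, so the figured bass is 43.

v43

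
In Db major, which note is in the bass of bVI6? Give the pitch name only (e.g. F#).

bVI in Db major has root Bbb; the chord is Bbb-Db-Fb.
The figure 6 means first inversion — the third is in the bass.

Db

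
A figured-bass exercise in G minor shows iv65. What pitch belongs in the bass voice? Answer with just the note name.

iv in G minor has root C; the chord is C-Eb-G-Bb.
The figure 65 means first inversion — the third is in the bass.

Eb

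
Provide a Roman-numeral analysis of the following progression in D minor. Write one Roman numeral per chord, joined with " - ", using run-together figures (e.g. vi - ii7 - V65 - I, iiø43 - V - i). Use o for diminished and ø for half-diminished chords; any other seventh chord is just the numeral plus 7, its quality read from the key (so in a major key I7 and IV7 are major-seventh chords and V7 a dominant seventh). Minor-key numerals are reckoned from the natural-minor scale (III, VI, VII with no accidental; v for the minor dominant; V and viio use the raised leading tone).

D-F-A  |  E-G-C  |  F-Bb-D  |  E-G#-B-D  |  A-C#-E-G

i - VII6 - VI64 - V7/V - V7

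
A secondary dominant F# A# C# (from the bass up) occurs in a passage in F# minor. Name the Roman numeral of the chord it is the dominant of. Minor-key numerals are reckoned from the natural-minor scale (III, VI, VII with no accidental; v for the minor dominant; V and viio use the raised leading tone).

iv

The chord is a major triad on F#.
A dominant resolves down a perfect fifth: F# → B. In F# minor, B is scale degree 4, i.e. iv.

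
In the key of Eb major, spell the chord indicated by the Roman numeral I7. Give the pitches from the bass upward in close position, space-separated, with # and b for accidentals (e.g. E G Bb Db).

In Eb major, the first degree is Eb, and the diatonic chord built there is a major seventh chord.
Stacking thirds from Eb gives Eb-G-Bb-D.

Eb G Bb D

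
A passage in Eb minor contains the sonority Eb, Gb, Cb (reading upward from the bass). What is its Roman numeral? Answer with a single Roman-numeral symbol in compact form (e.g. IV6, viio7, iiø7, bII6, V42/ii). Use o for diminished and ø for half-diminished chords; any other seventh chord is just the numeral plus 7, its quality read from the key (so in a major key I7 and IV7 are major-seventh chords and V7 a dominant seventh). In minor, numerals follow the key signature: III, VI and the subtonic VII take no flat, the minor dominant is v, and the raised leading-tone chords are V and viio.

Stacked in thirds the chord is Cb-Eb-Gb: a major triad on Cb.
Cb is scale degree 6 in Eb minor, and a major triad on that degree is written VI.
With Eb in the bass the chord is in first inversion, so the figured bass is 6.

VI6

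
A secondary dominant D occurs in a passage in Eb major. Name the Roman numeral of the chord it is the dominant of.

The chord is a major triad on D.
A dominant resolves down a perfect fifth: D → G. In Eb major, G is scale degree 3, i.e. iii.

iii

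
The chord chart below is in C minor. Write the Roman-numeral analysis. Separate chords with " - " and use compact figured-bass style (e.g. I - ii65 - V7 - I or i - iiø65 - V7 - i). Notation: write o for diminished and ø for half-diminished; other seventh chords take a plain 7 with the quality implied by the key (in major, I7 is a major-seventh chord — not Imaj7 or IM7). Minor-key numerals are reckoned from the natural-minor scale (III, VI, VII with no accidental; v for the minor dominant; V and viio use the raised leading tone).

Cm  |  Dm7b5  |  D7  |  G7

i - iiø7 - V7/V - V7

Cm: root C is the tonic; minor triad there is i.
Dm7b5: half-diminished seventh chord on D = scale degree 2 → iiø7.
D7 is the secondary dominant of V (dominant seventh chord on D): V7/V.
G7 has root G, degree 5 in C minor, so V7.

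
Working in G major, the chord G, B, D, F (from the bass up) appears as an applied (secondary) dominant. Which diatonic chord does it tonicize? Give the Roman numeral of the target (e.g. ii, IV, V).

IV

The chord is a dominant seventh chord on G.
A dominant resolves down a perfect fifth: G → C. In G major, C is scale degree 4, i.e. IV.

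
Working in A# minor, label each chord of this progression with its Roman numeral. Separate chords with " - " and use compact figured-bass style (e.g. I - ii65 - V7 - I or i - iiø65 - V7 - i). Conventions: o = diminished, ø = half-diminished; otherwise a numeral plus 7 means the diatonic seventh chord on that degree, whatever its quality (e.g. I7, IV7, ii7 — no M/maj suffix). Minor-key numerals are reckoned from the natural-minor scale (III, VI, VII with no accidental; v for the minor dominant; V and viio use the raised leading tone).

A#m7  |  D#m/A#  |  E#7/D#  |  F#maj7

A#m7: minor seventh chord on A# = scale degree 1 → i7.
D#m/A#: minor triad on D# = scale degree 4 → iv64.
E#7/D#: root E# is the dominant; dominant seventh chord there is V42.
F#maj7: root F# is the submediant; major seventh chord there is VI7.

i7 - iv64 - V42 - VI7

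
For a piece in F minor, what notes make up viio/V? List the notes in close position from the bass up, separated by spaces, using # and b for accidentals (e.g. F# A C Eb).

B D F

The slash marks an applied leading-tone chord: viio of V. In F minor, V is C, so the leading tone to it is B, a half step below.
Building a diminished triad on B gives B-D-F.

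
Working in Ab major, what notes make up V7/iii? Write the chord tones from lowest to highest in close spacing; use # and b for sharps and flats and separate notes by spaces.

G B D F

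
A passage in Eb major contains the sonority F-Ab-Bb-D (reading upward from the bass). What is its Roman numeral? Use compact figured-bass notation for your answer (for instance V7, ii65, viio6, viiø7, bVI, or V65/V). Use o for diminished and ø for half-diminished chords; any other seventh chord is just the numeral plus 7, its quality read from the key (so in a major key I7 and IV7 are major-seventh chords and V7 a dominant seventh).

V43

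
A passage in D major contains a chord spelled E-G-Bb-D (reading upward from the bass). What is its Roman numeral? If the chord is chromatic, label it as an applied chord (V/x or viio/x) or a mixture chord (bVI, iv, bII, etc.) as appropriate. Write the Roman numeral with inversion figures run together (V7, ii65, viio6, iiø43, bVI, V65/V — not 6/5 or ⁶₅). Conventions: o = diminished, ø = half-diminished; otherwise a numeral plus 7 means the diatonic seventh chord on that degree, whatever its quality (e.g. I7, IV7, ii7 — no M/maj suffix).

The pitches E-G-Bb-D form a half-diminished seventh chord rooted on E.
E is the second degree of D major. This is the half-diminished supertonic seventh, borrowed from the parallel minor.

iiø7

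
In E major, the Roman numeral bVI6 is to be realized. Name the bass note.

E

bVI in E major has root C; the chord is C-E-G.
The figure 6 means first inversion — the third is in the bass.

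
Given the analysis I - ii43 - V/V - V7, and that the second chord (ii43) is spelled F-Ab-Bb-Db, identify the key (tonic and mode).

Ab major

The chord Bbm7/F is a minor seventh chord rooted on Bb; its label is ii43.
ii43 on Bb implies Bb is the supertonic; that puts the tonic at Ab, and the lowercase numeral fits major mode.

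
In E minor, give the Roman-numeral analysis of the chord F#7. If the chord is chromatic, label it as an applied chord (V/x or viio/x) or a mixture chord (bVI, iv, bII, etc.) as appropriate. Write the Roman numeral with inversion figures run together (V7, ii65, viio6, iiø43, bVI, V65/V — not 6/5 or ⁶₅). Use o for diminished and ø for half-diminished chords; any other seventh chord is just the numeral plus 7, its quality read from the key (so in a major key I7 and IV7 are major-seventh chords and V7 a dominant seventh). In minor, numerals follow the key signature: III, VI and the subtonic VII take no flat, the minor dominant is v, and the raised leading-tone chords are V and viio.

The pitches F#-A#-C#-E form a dominant seventh chord rooted on F#.
F# is not a diatonic chord root with this quality in E minor, but it lies a perfect fifth above B (V), so the chord functions as an applied dominant of V.

V7/V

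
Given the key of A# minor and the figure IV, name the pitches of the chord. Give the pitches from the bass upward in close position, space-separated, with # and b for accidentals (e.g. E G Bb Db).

IV is the major subdominant, borrowed from the parallel major. In A# minor that root is D#.
So the chord is D#-F##-A#.

D# F## A#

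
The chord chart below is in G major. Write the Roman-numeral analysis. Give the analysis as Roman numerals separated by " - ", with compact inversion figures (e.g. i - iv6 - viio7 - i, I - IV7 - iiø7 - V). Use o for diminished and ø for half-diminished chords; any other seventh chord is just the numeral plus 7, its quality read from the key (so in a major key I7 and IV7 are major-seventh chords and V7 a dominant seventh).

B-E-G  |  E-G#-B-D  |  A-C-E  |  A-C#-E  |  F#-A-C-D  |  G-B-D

B-E-G has root E, degree 6 in G major, so vi64.
E-G#-B-D is the secondary dominant of ii (dominant seventh chord on E): V7/ii.
A-C-E has root A, degree 2 in G major, so ii.
A-C#-E is the secondary dominant of V (major triad on A): V/V.
F#-A-C-D has root D, degree 5 in G major, so V65.
G-B-D has root G, degree 1 in G major, so I.

vi64 - V7/ii - ii - V/V - V65 - I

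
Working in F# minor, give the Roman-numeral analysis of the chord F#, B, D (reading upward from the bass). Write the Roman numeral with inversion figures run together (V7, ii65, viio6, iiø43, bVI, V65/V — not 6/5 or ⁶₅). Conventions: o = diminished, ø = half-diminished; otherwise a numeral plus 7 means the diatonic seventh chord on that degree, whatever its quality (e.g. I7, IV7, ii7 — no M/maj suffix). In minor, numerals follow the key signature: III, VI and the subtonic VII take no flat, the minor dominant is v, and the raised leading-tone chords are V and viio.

iv64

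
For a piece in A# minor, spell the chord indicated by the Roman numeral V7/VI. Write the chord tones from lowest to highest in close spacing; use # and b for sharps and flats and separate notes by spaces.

The slash means an applied dominant: we want the dominant of VI. In A# minor, VI is F# major, and its dominant is built on C#.
Building a dominant seventh chord on C# gives C#-E#-G#-B.

C# E# G# B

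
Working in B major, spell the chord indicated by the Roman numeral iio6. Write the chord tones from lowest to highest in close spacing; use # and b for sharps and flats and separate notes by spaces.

E G C#

iio6 is the diminished supertonic triad, borrowed from the parallel minor. In B major that root is C#.
So the chord is C#-E-G.
The figured bass 6 indicates first inversion, placing the third (E) in the bass: E-G-C#.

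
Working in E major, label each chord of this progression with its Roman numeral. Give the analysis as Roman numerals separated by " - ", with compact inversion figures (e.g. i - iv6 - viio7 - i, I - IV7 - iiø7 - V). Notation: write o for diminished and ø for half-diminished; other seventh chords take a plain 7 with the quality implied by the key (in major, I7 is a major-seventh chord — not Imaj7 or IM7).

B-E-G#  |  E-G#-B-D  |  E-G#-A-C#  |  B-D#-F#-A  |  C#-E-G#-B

I64 - V7/IV - IV43 - V7 - vi7

B-E-G# has root E, degree 1 in E major, so I64.
E-G#-B-D: chromatic; E is V of IV, so V7/IV.
E-G#-A-C# has root A, degree 4 in E major, so IV43.
B-D#-F#-A has root B, degree 5 in E major, so V7.
C#-E-G#-B has root C#, degree 6 in E major, so vi7.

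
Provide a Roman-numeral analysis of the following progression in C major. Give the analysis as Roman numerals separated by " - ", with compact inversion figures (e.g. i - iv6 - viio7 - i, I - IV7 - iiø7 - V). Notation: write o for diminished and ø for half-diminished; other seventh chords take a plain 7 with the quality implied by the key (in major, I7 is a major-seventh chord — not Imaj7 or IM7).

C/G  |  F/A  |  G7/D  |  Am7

C/G has root C, degree 1 in C major, so I64.
F/A has root F, degree 4 in C major, so IV6.
G7/D: dominant seventh chord on G = scale degree 5 → V43.
Am7: minor seventh chord on A = scale degree 6 → vi7.

I64 - IV6 - V43 - vi7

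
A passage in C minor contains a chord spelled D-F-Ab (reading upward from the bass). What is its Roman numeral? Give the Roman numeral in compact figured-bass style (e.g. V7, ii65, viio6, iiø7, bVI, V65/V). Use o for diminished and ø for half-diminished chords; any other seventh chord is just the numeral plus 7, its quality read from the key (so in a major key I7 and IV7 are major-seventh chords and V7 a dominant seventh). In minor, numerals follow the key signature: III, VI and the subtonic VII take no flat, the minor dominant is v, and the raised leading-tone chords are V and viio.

iio

The pitches D-F-Ab form a diminished triad rooted on D.
D is scale degree 2 in C minor, and a diminished triad on that degree is written iio.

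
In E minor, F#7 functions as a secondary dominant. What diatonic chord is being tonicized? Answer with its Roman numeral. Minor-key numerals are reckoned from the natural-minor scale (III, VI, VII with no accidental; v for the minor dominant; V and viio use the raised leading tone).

V

The chord is a dominant seventh chord on F#.
A dominant resolves down a perfect fifth: F# → B. In E minor, B is scale degree 5, i.e. V.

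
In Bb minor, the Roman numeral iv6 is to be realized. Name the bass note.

iv in Bb minor has root Eb; the chord is Eb-Gb-Bb.
The figure 6 means first inversion — the third is in the bass.

Gb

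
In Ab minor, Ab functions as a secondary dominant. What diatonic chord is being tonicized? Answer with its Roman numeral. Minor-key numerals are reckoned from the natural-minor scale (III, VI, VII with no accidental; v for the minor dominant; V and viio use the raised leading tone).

iv

The chord is a major triad on Ab.
A dominant resolves down a perfect fifth: Ab → Db. In Ab minor, Db is scale degree 4, i.e. iv.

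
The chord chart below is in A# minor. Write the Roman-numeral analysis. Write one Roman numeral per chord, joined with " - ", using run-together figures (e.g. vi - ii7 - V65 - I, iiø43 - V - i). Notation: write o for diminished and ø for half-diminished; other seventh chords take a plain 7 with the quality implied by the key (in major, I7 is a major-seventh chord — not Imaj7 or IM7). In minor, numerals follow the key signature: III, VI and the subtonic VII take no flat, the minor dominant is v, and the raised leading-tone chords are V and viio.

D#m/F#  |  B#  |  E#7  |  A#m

D#m/F#: minor triad on D# = scale degree 4 → iv6.
B#: chromatic; B# is V of V, so V/V.
E#7: root E# is the dominant; dominant seventh chord there is V7.
A#m: minor triad on A# = scale degree 1 → i.

iv6 - V/V - V7 - i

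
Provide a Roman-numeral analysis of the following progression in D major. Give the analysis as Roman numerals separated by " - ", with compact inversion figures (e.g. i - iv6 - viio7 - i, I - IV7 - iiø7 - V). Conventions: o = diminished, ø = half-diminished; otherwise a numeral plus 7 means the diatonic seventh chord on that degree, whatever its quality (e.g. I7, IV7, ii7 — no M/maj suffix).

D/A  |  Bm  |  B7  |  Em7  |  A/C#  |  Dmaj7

I64 - vi - V7/ii - ii7 - V6 - I7

D/A: major triad on D = scale degree 1 → I64.
Bm: root B is the submediant; minor triad there is vi.
B7: chromatic; B is V of ii, so V7/ii.
Em7: minor seventh chord on E = scale degree 2 → ii7.
A/C#: major triad on A = scale degree 5 → V6.
Dmaj7: major seventh chord on D = scale degree 1 → I7.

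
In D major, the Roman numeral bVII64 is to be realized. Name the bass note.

bVII in D major has root C; the chord is C-E-G.
The figure 64 means second inversion — the fifth is in the bass.

G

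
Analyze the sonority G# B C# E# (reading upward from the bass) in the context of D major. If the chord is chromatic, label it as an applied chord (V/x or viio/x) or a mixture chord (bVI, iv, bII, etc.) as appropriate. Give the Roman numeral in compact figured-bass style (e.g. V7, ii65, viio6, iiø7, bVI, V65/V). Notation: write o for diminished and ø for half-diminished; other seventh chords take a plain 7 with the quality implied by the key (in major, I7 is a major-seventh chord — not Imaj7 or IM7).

Stacked in thirds the chord is C#-E#-G#-B: a dominant seventh chord on C#.
C# is not a diatonic chord root with this quality in D major, but it lies a perfect fifth above F# (iii), so the chord functions as an applied dominant of iii.
With G# in the bass the chord is in second inversion, so the figured bass is 43.

V43/iii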